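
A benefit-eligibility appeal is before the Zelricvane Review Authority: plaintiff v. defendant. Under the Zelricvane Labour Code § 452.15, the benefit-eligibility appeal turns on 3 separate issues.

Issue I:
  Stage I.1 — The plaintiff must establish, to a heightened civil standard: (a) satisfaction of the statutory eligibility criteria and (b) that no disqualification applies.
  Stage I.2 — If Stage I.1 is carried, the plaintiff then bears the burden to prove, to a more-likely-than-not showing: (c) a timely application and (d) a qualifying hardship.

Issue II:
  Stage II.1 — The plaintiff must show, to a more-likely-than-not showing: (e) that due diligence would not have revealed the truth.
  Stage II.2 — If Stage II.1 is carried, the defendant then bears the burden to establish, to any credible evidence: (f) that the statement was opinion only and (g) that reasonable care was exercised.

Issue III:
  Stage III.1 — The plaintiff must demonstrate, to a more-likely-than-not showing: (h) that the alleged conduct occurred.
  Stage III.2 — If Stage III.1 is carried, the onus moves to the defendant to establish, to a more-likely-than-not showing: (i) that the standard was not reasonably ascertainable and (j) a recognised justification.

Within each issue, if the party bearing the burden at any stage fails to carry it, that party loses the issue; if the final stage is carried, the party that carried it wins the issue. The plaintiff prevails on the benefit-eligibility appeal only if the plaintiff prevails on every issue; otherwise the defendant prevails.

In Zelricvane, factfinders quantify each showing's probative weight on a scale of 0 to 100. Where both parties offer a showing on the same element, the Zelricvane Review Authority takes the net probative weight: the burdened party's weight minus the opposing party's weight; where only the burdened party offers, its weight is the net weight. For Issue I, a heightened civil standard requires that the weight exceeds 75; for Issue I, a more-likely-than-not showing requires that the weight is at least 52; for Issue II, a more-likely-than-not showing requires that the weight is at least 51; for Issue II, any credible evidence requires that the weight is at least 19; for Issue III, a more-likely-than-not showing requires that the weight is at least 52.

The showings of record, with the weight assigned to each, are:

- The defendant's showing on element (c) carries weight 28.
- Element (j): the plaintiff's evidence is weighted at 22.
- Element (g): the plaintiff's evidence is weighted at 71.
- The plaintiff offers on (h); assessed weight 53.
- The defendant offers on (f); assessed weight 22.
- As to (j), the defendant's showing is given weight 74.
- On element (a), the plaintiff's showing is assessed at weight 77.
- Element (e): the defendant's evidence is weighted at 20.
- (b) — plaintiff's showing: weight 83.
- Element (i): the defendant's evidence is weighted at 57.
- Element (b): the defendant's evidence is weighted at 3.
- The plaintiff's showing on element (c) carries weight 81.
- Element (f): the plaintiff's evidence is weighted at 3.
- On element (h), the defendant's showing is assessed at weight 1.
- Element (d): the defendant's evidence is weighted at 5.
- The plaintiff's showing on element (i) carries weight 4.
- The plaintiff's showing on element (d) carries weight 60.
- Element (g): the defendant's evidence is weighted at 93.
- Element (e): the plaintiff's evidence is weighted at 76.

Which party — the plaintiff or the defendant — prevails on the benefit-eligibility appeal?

— Issue I —
Stage I.1 (plaintiff, a heightened civil standard, weight exceeds 75): (a) 77 > 75 — meets; (b) net 83−3=80 > 75 — meets.
  All elements met. The plaintiff retains the burden for Stage I.2.
Stage I.2 (plaintiff, a more-likely-than-not showing, weight is at least 52): (c) net 81−28=53 ≥ 52 — meets; (d) net 60−5=55 ≥ 52 — meets.
  The plaintiff carries the last stage.
All stages carried — the plaintiff prevails on this issue.
— Issue II —
At Stage II.1 the plaintiff must meet a more-likely-than-not showing (weight is at least 51): on (e) the weight is 76 less the opposing 20 gives net 56, ≥ 51, so (e) meets the standard.
  Stage II.1 is satisfied; the onus moves to the defendant.
At Stage II.2 the defendant must meet any credible evidence (weight is at least 19): on (f) the weight is 22 less the opposing 3 gives net 19, ≥ 19, so (f) meets the standard; on (g) the weight is 93 less the opposing 71 gives net 22, which does reach 19, so (g) meets the standard.
  Stage II.2 carried; the final stage is satisfied.
Every stage carried; the defendant prevails on this issue.
— Issue III —
Stage III.1 (plaintiff, a more-likely-than-not showing, weight is at least 52): (h) net 53−1=52 ≥ 52 — meets.
  Stage III.1 carried; the burden shifts to the defendant.
Stage III.2 (defendant, a more-likely-than-not showing, weight is at least 52): (i) net 57−4=53 ≥ 52 — meets; (j) net 74−22=52 ≥ 52 — meets.
  All elements met at the final stage.
Every stage carried; the defendant prevails on this issue.
Per-issue: Issue I → plaintiff; Issue II → defendant; Issue III → defendant. The plaintiff must prevail on every issue; overall, the defendant prevails.

defendant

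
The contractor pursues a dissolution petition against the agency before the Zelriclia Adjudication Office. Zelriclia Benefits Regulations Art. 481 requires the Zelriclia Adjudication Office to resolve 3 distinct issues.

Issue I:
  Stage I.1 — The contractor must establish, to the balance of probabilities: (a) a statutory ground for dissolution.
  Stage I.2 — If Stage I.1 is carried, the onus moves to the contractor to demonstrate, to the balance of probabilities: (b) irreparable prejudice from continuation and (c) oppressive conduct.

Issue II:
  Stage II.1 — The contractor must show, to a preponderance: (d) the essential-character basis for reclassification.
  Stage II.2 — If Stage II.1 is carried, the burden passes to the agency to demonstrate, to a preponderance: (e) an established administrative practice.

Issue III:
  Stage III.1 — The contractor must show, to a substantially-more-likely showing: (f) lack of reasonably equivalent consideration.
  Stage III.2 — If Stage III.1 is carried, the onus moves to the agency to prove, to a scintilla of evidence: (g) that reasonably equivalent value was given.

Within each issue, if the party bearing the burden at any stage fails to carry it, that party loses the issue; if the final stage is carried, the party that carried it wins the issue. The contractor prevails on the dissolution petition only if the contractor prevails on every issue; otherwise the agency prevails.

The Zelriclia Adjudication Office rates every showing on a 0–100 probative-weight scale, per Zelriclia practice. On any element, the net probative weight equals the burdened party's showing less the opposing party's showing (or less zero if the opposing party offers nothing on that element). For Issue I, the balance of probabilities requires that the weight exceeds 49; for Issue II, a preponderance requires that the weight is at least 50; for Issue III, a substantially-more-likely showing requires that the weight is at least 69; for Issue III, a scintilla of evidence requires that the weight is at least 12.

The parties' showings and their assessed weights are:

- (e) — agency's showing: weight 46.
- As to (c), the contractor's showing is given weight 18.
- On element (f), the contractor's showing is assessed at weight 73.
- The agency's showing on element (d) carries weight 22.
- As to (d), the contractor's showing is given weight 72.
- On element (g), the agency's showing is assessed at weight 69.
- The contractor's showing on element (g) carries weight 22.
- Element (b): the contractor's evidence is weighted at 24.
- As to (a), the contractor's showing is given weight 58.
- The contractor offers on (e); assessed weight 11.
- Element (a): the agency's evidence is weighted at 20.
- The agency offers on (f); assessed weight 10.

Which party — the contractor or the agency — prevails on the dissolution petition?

agency

— Issue I —
Stage I.1 (contractor, the balance of probabilities, weight exceeds 49): (a) net 58−20=38 ≤ 49 — fails.
  Stage I.1 not carried; the contractor fails its burden.
So the agency prevails on this issue.
— Issue II —
At Stage II.1 the contractor must meet a preponderance (weight is at least 50): on (d) the weight is 72 less the opposing 22 gives net 50, which does reach 50, so (d) meets the standard.
  Stage II.1 is satisfied; the onus moves to the agency.
At Stage II.2 the agency must meet a preponderance (weight is at least 50): on (e) the weight is 46 less the opposing 11 gives net 35, < 50, so (e) does not meet the standard.
  Not every element is met, so the agency fails to carry Stage II.2.
So the contractor prevails on this issue.
— Issue III —
At Stage III.1 the contractor must meet a substantially-more-likely showing (weight is at least 69): on (f) the weight is 73 less the opposing 10 gives net 63, which does not reach 69, so (f) does not meet the standard.
  The contractor does not carry Stage III.1.
The analysis ends at Stage III.1; the agency prevails on this issue.
Per-issue: Issue I → agency; Issue II → contractor; Issue III → agency. The contractor must prevail on every issue; overall, the agency prevails.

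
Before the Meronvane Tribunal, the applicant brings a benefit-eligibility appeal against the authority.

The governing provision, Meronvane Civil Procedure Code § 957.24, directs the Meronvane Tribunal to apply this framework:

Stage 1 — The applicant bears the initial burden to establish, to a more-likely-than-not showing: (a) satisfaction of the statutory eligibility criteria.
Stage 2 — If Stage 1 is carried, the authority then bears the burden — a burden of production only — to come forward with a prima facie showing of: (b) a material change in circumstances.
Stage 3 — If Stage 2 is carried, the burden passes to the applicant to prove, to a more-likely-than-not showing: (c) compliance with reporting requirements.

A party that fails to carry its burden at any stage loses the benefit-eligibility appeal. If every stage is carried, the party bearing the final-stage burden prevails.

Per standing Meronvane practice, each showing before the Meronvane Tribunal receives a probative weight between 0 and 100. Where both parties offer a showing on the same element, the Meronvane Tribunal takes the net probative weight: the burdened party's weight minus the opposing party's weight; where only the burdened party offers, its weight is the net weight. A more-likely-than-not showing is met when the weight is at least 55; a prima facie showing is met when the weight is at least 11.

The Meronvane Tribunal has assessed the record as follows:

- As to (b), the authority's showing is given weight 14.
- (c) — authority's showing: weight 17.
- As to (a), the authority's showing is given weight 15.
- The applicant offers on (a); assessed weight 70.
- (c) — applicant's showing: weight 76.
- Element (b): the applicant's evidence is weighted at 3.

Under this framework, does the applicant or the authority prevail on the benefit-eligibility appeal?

Stage 1 (applicant, a more-likely-than-not showing, weight is at least 55): (a) net 70−15=55 ≥ 55 — meets.
  The applicant carries Stage 1; the authority now bears the burden.
Stage 2 (authority, a prima facie showing, weight is at least 11): (b) net 14−3=11 ≥ 11 — meets.
  The authority carries Stage 2; the applicant now bears the burden.
Stage 3 (applicant, a more-likely-than-not showing, weight is at least 55): (c) net 76−17=59 ≥ 55 — meets.
  Stage 3 carried; the final stage is satisfied.
Every stage carried; the applicant prevails.

applicant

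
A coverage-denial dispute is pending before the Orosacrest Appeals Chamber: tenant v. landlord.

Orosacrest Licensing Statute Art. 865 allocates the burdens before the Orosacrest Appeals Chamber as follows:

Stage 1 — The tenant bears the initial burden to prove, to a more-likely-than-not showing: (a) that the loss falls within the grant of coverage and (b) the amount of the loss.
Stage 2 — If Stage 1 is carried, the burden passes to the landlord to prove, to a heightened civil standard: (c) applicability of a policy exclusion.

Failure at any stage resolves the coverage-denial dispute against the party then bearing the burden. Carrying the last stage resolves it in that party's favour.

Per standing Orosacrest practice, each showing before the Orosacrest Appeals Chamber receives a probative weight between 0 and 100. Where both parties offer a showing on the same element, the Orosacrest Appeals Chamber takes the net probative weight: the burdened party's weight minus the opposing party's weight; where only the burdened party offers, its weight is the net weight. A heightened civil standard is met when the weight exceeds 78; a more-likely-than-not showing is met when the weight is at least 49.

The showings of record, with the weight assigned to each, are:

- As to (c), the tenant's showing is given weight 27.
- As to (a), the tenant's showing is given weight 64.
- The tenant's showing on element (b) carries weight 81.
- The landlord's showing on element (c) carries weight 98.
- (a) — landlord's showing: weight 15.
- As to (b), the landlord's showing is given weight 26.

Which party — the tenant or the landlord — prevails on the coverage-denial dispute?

Stage 1 (tenant, a more-likely-than-not showing, weight is at least 49): (a) net 64−15=49 ≥ 49 — meets; (b) net 81−26=55 ≥ 49 — meets.
  All elements met. The burden passes to the landlord.
Stage 2 (landlord, a heightened civil standard, weight exceeds 78): (c) net 98−27=71 ≤ 78 — fails.
  Stage 2 not carried; the landlord fails its burden.
The tenant prevails.

tenant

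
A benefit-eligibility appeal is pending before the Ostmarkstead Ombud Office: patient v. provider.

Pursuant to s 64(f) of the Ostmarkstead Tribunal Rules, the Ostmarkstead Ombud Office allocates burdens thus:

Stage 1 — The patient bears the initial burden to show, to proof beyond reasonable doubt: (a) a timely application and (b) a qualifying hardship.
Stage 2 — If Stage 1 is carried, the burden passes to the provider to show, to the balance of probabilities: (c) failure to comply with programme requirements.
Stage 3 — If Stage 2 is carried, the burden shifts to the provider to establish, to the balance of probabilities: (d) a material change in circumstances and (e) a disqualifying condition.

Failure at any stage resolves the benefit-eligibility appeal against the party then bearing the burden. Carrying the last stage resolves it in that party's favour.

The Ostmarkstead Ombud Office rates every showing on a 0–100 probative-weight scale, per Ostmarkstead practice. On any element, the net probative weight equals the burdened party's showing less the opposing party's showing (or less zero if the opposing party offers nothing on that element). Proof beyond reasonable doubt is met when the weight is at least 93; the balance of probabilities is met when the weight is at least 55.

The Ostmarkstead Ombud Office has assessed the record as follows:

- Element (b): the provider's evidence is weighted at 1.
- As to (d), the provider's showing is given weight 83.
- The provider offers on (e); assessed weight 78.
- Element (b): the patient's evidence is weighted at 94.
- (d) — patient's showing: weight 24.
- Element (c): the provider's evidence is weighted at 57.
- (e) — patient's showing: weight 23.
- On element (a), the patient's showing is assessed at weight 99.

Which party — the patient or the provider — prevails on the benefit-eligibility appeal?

provider

Stage 1 — burden on patient; standard: proof beyond reasonable doubt (weight is at least 93).
    (a): 99 ≥ 93 [met]
    (b): 94 − 1 = 93 ≥ 93 [met]
  The patient carries Stage 1; the provider now bears the burden.
Stage 2 — burden on provider; standard: the balance of probabilities (weight is at least 55).
    (c): 57 ≥ 55 [met]
  Stage 2 carried; the burden remains with the provider.
Stage 3 — burden on provider; standard: the balance of probabilities (weight is at least 55).
    (d): 83 − 24 = 59 ≥ 55 [met]
    (e): 78 − 23 = 55 ≥ 55 [met]
  All elements met at the final stage.
With every stage satisfied, the provider prevails.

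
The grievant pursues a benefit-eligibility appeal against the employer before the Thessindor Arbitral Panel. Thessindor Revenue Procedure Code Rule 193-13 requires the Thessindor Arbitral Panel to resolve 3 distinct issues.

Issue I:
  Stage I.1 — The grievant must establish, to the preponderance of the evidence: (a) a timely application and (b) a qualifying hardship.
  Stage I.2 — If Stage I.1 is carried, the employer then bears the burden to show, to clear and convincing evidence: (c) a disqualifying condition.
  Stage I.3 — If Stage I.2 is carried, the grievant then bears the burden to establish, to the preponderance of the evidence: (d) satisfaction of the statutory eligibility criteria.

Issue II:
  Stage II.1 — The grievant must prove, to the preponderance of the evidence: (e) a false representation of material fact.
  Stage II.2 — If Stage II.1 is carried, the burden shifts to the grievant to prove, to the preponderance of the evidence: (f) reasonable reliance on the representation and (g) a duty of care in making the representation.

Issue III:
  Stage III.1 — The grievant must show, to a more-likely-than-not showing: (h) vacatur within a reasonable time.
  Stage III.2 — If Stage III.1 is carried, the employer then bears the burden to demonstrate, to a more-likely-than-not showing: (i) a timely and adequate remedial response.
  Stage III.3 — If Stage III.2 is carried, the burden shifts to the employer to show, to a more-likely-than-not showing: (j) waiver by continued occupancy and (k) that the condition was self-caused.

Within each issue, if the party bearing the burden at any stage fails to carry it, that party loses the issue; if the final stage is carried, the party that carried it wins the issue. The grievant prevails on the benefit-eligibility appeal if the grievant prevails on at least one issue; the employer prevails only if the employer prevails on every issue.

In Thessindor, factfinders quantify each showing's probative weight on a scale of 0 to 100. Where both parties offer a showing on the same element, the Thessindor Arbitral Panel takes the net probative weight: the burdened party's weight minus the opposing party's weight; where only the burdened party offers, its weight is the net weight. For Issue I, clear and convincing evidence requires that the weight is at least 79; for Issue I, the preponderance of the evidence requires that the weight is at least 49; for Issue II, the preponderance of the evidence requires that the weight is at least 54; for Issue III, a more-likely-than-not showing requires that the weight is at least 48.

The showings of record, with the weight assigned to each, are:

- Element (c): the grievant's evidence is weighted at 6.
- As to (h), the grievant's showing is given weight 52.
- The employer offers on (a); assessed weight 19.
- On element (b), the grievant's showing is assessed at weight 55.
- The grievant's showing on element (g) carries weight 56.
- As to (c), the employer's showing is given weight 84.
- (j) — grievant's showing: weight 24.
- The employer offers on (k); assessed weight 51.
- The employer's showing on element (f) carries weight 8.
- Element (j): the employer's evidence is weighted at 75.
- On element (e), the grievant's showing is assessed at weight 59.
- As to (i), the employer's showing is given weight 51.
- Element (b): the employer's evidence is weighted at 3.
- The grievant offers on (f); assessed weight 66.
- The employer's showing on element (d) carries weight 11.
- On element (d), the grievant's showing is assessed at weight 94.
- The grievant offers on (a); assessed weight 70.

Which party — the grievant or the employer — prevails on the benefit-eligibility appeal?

grievant

— Issue I —
Stage I.1 (grievant, the preponderance of the evidence, weight is at least 49): (a) net 70−19=51 ≥ 49 — meets; (b) net 55−3=52 ≥ 49 — meets.
  Stage I.1 is satisfied; the onus moves to the employer.
Stage I.2 (employer, clear and convincing evidence, weight is at least 79): (c) net 84−6=78 < 79 — fails.
  Not every element is met, so the employer fails to carry Stage I.2.
So the grievant prevails on this issue.
— Issue II —
Stage II.1 — burden on grievant; standard: the preponderance of the evidence (weight is at least 54).
    (e): 59 ≥ 54 [met]
  Stage II.1 carried; the burden remains with the grievant.
Stage II.2 — burden on grievant; standard: the preponderance of the evidence (weight is at least 54).
    (f): 66 − 8 = 58 ≥ 54 [met]
    (g): 56 ≥ 54 [met]
  The grievant carries the last stage.
All stages carried — the grievant prevails on this issue.
— Issue III —
At Stage III.1 the grievant must meet a more-likely-than-not showing (weight is at least 48): on (h) the weight is 52, which does reach 48, so (h) meets the standard.
  The grievant carries Stage III.1; the employer now bears the burden.
At Stage III.2 the employer must meet a more-likely-than-not showing (weight is at least 48): on (i) the weight is 51, which does reach 48, so (i) meets the standard.
  Stage III.2 carried; the burden remains with the employer.
At Stage III.3 the employer must meet a more-likely-than-not showing (weight is at least 48): on (j) the weight is 75 less the opposing 24 gives net 51, which does reach 48, so (j) meets the standard; on (k) the weight is 51, which does reach 48, so (k) meets the standard.
  Stage III.3 carried; the final stage is satisfied.
With every stage satisfied, the employer prevails on this issue.
Per-issue: Issue I → grievant; Issue II → grievant; Issue III → employer. The grievant must prevail on at least one issue; overall, the grievant prevails.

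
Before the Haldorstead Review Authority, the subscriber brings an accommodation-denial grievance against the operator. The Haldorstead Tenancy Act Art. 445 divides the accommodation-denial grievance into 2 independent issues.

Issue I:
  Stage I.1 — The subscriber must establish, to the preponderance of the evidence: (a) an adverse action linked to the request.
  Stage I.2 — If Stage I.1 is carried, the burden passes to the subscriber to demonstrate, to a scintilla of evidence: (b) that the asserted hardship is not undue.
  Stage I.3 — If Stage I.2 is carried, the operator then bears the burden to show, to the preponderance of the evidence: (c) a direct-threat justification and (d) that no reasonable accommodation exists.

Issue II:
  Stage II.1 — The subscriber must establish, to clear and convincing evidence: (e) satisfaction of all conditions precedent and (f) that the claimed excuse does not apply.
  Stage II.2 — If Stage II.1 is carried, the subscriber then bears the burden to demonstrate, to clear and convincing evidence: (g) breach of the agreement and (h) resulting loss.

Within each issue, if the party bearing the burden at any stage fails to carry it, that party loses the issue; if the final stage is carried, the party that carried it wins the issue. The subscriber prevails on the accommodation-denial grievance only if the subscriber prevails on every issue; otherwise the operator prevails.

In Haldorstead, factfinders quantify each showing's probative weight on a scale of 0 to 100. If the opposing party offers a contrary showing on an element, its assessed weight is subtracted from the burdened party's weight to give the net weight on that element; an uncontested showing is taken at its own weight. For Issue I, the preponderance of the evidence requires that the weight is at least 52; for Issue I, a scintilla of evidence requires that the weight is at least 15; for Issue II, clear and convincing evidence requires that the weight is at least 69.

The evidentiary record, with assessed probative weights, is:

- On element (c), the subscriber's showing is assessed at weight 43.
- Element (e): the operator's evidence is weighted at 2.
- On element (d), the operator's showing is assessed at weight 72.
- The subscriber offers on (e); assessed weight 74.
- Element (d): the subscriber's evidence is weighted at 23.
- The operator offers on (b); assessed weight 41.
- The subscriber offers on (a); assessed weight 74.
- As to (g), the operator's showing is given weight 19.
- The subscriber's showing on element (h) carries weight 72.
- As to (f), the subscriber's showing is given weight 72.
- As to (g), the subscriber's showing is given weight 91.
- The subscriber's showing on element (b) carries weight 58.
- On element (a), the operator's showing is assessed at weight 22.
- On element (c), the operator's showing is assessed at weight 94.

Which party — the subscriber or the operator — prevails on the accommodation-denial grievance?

subscriber

— Issue I —
Stage I.1 — burden on subscriber; standard: the preponderance of the evidence (weight is at least 52).
    (a): 74 − 22 = 52 ≥ 52 [met]
  Stage I.1 is satisfied; the subscriber continues to bear the burden.
Stage I.2 — burden on subscriber; standard: a scintilla of evidence (weight is at least 15).
    (b): 58 − 41 = 17 ≥ 15 [met]
  All elements met. The burden passes to the operator.
Stage I.3 — burden on operator; standard: the preponderance of the evidence (weight is at least 52).
    (c): 94 − 43 = 51 < 52 [not met]
    (d): 72 − 23 = 49 < 52 [not met]
  Not every element is met, so the operator fails to carry Stage I.3.
The analysis ends at Stage I.3; the subscriber prevails on this issue.
— Issue II —
Stage II.1 (subscriber, clear and convincing evidence, weight is at least 69): (e) net 74−2=72 ≥ 69 — meets; (f) 72 ≥ 69 — meets.
  Stage II.1 carried; the burden remains with the subscriber.
Stage II.2 (subscriber, clear and convincing evidence, weight is at least 69): (g) net 91−19=72 ≥ 69 — meets; (h) 72 ≥ 69 — meets.
  The subscriber carries the last stage.
Every stage carried; the subscriber prevails on this issue.
Per-issue: Issue I → subscriber; Issue II → subscriber. The subscriber must prevail on every issue; overall, the subscriber prevails.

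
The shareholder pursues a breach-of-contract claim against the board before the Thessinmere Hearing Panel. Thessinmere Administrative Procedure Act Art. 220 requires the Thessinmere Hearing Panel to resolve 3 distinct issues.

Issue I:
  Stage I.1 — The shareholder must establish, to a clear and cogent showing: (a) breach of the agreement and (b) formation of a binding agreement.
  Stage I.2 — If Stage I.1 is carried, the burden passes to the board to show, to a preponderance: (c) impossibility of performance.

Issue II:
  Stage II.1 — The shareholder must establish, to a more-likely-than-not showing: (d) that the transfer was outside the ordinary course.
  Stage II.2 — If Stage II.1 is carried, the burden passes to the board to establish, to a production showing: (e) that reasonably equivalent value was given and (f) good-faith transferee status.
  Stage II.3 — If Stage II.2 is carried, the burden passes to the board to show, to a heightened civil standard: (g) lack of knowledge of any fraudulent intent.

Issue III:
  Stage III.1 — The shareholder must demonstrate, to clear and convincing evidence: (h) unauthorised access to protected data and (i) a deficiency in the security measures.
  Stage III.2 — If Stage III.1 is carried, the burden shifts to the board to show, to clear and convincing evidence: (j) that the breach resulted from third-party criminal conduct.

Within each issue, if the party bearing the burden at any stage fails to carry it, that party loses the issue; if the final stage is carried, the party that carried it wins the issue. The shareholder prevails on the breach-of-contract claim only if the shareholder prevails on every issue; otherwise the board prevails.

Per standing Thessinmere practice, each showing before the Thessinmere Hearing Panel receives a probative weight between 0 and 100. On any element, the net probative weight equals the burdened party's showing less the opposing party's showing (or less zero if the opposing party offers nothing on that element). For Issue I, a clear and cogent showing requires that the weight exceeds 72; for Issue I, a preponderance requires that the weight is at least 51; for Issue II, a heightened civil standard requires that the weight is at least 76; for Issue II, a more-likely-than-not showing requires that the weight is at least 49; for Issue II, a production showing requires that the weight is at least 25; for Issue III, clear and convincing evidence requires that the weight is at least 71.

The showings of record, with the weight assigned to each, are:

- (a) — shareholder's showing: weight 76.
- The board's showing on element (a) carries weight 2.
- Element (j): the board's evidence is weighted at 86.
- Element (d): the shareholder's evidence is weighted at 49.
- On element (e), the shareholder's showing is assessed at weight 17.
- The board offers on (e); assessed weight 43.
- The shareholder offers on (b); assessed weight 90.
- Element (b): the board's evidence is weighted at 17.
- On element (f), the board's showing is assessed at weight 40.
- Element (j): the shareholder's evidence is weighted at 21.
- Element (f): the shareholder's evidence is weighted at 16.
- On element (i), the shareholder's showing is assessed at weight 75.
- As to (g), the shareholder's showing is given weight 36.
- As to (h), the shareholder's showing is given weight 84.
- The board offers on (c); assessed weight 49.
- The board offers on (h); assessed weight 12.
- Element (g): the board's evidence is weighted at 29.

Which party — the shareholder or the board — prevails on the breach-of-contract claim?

shareholder

— Issue I —
At Stage I.1 the shareholder must meet a clear and cogent showing (weight exceeds 72): on (a) the weight is 76 less the opposing 2 gives net 74, > 72, so (a) meets the standard; on (b) the weight is 90 less the opposing 17 gives net 73, which does exceed 72, so (b) meets the standard.
  Stage I.1 carried; the burden shifts to the board.
At Stage I.2 the board must meet a preponderance (weight is at least 51): on (c) the weight is 49, which does not reach 51, so (c) does not meet the standard.
  Not every element is met, so the board fails to carry Stage I.2.
The analysis ends at Stage I.2; the shareholder prevails on this issue.
— Issue II —
Stage II.1 (shareholder, a more-likely-than-not showing, weight is at least 49): (d) 49 ≥ 49 — meets.
  Stage II.1 carried; the burden shifts to the board.
Stage II.2 (board, a production showing, weight is at least 25): (e) net 43−17=26 ≥ 25 — meets; (f) net 40−16=24 < 25 — fails.
  The board does not carry Stage II.2.
The analysis ends at Stage II.2; the shareholder prevails on this issue.
— Issue III —
At Stage III.1 the shareholder must meet clear and convincing evidence (weight is at least 71): on (h) the weight is 84 less the opposing 12 gives net 72, ≥ 71, so (h) meets the standard; on (i) the weight is 75, which does reach 71, so (i) meets the standard.
  Stage III.1 carried; the burden shifts to the board.
At Stage III.2 the board must meet clear and convincing evidence (weight is at least 71): on (j) the weight is 86 less the opposing 21 gives net 65, < 71, so (j) does not meet the standard.
  Not every element is met, so the board fails to carry Stage III.2.
The analysis ends at Stage III.2; the shareholder prevails on this issue.
Per-issue: Issue I → shareholder; Issue II → shareholder; Issue III → shareholder. The shareholder must prevail on every issue; overall, the shareholder prevails.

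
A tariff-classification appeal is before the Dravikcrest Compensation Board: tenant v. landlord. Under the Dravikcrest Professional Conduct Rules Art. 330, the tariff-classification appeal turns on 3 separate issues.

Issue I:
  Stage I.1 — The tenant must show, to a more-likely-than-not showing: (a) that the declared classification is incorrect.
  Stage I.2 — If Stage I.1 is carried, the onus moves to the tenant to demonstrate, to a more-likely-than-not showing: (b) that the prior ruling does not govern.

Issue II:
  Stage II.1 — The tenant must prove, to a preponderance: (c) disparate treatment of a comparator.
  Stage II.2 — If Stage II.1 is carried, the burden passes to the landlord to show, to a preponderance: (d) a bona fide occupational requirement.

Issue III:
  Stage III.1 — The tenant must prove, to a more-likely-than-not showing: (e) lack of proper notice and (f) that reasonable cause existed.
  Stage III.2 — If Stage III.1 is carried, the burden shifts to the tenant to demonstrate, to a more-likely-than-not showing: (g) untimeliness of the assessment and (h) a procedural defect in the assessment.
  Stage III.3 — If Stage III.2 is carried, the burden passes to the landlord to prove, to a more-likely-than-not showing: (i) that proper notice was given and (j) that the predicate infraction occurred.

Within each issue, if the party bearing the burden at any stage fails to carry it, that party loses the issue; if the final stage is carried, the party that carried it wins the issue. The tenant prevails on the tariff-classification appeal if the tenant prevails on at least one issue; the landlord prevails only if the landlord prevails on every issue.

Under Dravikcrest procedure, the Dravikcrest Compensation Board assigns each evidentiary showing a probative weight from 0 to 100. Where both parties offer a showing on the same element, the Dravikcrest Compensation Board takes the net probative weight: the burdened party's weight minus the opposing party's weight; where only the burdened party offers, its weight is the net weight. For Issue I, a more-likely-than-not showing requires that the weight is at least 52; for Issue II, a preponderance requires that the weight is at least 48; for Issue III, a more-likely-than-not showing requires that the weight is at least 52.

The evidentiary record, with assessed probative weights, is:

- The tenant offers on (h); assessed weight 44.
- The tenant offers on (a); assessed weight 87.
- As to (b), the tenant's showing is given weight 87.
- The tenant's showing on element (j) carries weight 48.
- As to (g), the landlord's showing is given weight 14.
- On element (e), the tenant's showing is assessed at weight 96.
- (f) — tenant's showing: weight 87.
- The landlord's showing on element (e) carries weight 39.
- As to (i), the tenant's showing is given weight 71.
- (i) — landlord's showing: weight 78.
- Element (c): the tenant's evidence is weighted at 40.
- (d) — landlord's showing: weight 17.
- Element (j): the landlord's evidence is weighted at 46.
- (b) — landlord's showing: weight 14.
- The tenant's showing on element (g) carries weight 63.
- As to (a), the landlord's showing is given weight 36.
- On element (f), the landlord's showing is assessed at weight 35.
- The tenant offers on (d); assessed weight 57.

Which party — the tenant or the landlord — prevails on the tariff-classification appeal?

landlord

— Issue I —
Stage I.1 (tenant, a more-likely-than-not showing, weight is at least 52): (a) net 87−36=51 < 52 — fails.
  The tenant does not carry Stage I.1.
The landlord prevails on this issue.
— Issue II —
At Stage II.1 the tenant must meet a preponderance (weight is at least 48): on (c) the weight is 40, < 48, so (c) does not meet the standard.
  Stage II.1 not carried; the tenant fails its burden.
The analysis ends at Stage II.1; the landlord prevails on this issue.
— Issue III —
At Stage III.1 the tenant must meet a more-likely-than-not showing (weight is at least 52): on (e) the weight is 96 less the opposing 39 gives net 57, ≥ 52, so (e) meets the standard; on (f) the weight is 87 less the opposing 35 gives net 52, ≥ 52, so (f) meets the standard.
  All elements met. The tenant retains the burden for Stage III.2.
At Stage III.2 the tenant must meet a more-likely-than-not showing (weight is at least 52): on (g) the weight is 63 less the opposing 14 gives net 49, which does not reach 52, so (g) does not meet the standard; on (h) the weight is 44, which does not reach 52, so (h) does not meet the standard.
  Stage III.2 not carried; the tenant fails its burden.
So the landlord prevails on this issue.
Per-issue: Issue I → landlord; Issue II → landlord; Issue III → landlord. The tenant must prevail on at least one issue; overall, the landlord prevails.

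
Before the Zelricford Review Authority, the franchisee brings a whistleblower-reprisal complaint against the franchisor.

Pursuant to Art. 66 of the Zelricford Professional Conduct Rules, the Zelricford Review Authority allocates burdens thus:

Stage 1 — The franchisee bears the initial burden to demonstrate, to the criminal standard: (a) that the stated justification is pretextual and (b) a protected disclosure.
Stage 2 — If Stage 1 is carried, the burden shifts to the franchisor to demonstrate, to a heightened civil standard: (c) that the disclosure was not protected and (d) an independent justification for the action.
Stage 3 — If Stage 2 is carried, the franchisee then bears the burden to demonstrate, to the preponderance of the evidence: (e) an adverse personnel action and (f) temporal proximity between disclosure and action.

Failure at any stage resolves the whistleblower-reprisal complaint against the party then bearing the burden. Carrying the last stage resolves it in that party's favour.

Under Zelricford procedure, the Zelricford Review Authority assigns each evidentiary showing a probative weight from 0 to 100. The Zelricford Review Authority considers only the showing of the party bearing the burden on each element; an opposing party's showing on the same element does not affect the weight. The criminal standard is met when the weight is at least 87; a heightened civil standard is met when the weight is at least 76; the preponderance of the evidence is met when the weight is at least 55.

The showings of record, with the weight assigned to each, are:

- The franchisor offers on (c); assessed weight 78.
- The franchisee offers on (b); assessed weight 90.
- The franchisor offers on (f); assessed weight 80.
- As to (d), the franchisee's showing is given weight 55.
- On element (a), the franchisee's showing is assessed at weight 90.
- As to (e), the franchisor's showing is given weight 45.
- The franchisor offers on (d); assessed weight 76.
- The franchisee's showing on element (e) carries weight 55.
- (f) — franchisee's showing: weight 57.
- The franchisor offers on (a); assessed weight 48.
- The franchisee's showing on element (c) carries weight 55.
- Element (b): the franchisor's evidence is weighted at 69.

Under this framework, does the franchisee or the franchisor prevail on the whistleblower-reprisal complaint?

franchisee

Stage 1 — burden on franchisee; standard: the criminal standard (weight is at least 87).
    (a): 90 (franchisor's 48 disregarded) ≥ 87 [met]
    (b): 90 (franchisor's 69 disregarded) ≥ 87 [met]
  Stage 1 is satisfied; the onus moves to the franchisor.
Stage 2 — burden on franchisor; standard: a heightened civil standard (weight is at least 76).
    (c): 78 (franchisee's 55 disregarded) ≥ 76 [met]
    (d): 76 (franchisee's 55 disregarded) ≥ 76 [met]
  Stage 2 is satisfied; the onus moves to the franchisee.
Stage 3 — burden on franchisee; standard: the preponderance of the evidence (weight is at least 55).
    (e): 55 (franchisor's 45 disregarded) ≥ 55 [met]
    (f): 57 (franchisor's 80 disregarded) ≥ 55 [met]
  Stage 3 carried; the final stage is satisfied.
All stages carried — the franchisee prevails.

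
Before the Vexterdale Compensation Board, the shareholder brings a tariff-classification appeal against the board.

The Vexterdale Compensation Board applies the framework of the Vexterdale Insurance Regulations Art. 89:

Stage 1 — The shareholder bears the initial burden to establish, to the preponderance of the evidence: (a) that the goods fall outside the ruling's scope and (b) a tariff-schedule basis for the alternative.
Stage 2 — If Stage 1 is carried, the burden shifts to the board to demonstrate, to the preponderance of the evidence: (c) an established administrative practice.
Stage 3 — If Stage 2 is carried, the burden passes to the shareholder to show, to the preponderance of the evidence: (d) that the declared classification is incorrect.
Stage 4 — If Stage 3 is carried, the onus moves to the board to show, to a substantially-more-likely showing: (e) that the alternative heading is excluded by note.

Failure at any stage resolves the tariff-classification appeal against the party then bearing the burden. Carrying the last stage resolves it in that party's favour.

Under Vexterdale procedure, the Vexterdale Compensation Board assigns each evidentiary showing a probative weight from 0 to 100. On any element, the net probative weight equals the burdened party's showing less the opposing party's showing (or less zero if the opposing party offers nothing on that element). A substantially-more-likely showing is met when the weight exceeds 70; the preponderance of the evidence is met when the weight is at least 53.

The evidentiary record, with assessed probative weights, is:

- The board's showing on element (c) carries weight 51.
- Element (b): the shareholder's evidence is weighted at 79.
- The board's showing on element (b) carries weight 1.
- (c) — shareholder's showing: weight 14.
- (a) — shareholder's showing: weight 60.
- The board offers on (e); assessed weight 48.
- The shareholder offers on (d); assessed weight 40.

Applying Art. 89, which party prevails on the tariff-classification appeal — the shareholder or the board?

Stage 1 — burden on shareholder; standard: the preponderance of the evidence (weight is at least 53).
    (a): 60 ≥ 53 [met]
    (b): 79 − 1 = 78 ≥ 53 [met]
  All elements met. The burden passes to the board.
Stage 2 — burden on board; standard: the preponderance of the evidence (weight is at least 53).
    (c): 51 − 14 = 37 < 53 [not met]
  The board does not carry Stage 2.
The analysis ends at Stage 2; the shareholder prevails.

shareholder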